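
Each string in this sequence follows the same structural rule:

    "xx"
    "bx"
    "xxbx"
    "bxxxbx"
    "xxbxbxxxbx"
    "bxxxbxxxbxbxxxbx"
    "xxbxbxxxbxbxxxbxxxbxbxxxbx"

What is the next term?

bxxxbxxxbxbxxxbxxxbxbxxxbxbxxxbxxxbxbxxxbx

This is a Fibonacci-style word recurrence s(k) = s(k−2)·s(k−1): e.g. xx·bx = xxbx.
The next term joins bxxxbxxxbxbxxxbx and xxbxbxxxbxbxxxbxxxbxbxxxbx.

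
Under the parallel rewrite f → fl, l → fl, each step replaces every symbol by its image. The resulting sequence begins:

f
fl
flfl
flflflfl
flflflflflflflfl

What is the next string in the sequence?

Rewriting the 16 symbols of flflflflflflflfl one by one yields fl fl fl fl fl fl fl fl fl fl fl fl fl fl fl fl; concatenated:

flflflflflflflflflflflflflflflfl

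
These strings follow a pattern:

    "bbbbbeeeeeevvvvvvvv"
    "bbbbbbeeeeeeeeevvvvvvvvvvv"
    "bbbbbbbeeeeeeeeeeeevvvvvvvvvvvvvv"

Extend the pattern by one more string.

The n-th term is n+3 b's then 3n e's then 3n+2 v's, where the shown terms are n = 2, 3, 4.
Setting n = 5 gives 8, 15, 17 characters in each block.

bbbbbbbbeeeeeeeeeeeeeeevvvvvvvvvvvvvvvvv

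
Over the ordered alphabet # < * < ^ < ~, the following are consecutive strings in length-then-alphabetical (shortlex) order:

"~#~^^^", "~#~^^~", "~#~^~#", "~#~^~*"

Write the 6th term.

~#~^~~

Stepping forward 2 times from ~#~^~*: ~#~^~* → ~#~^~^, then the target.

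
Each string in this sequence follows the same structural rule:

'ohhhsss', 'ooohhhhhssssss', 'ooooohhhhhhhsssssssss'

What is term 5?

ooooooooohhhhhhhhhhhsssssssssssssss

Reading off run lengths: o runs 1, 3, 5; h runs 3, 5, 7; s runs 3, 6, 9 — each is linear in n (n = 1, 2, …).
At n = 5 the blocks have lengths 9, 11, 15.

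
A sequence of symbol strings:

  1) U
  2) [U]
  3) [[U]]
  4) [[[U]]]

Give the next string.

[[[[U]]]]

s(k+1) = [·s(k)·], so each term gains [ as a prefix and ] as a suffix.
One more step from [[[U]]] gives the answer.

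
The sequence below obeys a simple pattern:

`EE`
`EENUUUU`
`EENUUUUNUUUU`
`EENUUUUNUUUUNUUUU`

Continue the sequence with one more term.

EENUUUUNUUUUNUUUUNUUUU

Each term is the previous one with NUUUU appended.
One more step from EENUUUUNUUUUNUUUU gives the answer.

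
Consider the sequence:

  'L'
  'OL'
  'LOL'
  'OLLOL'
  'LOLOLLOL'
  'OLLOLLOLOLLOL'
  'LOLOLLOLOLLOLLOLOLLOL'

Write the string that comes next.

OLLOLLOLOLLOLLOLOLLOLOLLOLLOLOLLOL

Each term (from the third on) is the two preceding terms concatenated in order: term 3 = L·OL = LOL.
The next term joins OLLOLLOLOLLOL and LOLOLLOLOLLOLLOLOLLOL.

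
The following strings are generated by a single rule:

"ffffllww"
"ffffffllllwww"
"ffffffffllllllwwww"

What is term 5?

Term n consists of 2n+2 f's, followed by 2n l's, followed by n+1 w's (n = 1, 2, …).
For term 5, n = 5, so the run lengths are 12, 10, 6.

ffffffffffffllllllllllwwwwww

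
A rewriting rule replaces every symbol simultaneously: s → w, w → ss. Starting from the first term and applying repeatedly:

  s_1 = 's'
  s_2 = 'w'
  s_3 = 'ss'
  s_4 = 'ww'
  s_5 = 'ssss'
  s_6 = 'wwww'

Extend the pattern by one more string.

Expanding wwww: w→ss, w→ss, w→ss, w→ss. Concatenated: ss ss ss ss.

ssssssss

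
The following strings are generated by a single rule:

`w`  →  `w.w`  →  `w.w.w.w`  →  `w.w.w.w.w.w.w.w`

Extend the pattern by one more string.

s(k+1) = s(k)·.·s(k) — each term doubles the last with '.' between the halves.
So the next term is two copies of w.w.w.w.w.w.w.w with '.' between the halves.

w.w.w.w.w.w.w.w.w.w.w.w.w.w.w.w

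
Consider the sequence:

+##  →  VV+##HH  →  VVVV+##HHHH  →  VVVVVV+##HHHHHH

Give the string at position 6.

VVVVVVVVVV+##HHHHHHHHHH

s(k+1) = VV·s(k)·HH, so each term gains VV as a prefix and HH as a suffix.
From VVVVVV+##HHHHHH, 2 further steps: VVVVVV+##HHHHHH → VVVVVVVV+##HHHHHHHH → (answer).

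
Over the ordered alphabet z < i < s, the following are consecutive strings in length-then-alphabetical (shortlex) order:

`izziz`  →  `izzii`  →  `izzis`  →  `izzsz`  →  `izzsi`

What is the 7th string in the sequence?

izizz

Continuing the enumeration 2 steps past izzsi: izzsi → izzss → (answer).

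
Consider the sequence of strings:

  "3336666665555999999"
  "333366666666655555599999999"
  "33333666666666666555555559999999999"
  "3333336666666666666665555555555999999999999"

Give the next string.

Term n consists of n+1 3's, followed by 3n 6's, followed by 2n 5's, followed by 2n+2 9's, where the shown terms are n = 2, 3, 4, 5.
For the next term, n = 6, so the run lengths are 7, 18, 12, 14.

333333366666666666666666655555555555599999999999999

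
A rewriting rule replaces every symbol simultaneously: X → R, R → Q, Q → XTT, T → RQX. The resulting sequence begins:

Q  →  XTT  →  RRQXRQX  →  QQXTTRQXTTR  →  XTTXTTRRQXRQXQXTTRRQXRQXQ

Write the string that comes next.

φ(XTTXTTRRQXRQXQXTTRRQXRQXQ) expands symbol-by-symbol to R RQX RQX R RQX RQX Q Q XTT R Q XTT R XTT R RQX RQX Q Q XTT R Q XTT R XTT; joining the 25 pieces gives the next term.

RRQXRQXRRQXRQXQQXTTRQXTTRXTTRRQXRQXQQXTTRQXTTRXTT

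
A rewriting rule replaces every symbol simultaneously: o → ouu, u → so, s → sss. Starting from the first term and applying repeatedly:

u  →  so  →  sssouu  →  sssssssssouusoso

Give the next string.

sssssssssssssssssssssssssssouusososssouusssouu

φ(sssssssssouusoso) expands symbol-by-symbol to sss sss sss sss sss sss sss sss sss ouu so so sss ouu sss ouu; joining the 16 pieces gives the next term.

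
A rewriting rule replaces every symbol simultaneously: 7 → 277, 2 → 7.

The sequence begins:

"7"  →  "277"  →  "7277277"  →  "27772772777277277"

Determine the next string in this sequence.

Rewriting the 17 symbols of 27772772777277277 one by one yields 7 277 277 277 7 277 277 7 277 277 277 7 277 277 7 277 277; concatenated:

72772772777277277727727727772772777277277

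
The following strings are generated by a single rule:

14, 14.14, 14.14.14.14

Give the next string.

14.14.14.14.14.14.14.14

Every step duplicates the string with '.' between the halves.
One more doubling of 14.14.14.14 gives the answer.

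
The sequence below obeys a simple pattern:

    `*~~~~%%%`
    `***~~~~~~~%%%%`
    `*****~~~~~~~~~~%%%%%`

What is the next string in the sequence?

Reading off run lengths: * runs 1, 3, 5; ~ runs 4, 7, 10; % runs 3, 4, 5 — each is linear in n (n = 1, 2, …).
For the next term, n = 4, so the run lengths are 7, 13, 6.

*******~~~~~~~~~~~~~%%%%%%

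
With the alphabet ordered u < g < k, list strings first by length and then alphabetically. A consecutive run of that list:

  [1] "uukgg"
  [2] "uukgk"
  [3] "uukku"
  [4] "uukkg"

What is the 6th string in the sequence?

Advancing 2 positions from uukkg through uukkg → uukkk reaches term 6.

uguuu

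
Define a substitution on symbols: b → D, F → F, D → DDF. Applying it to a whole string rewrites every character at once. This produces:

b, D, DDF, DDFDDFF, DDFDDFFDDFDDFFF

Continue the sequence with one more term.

Rewriting the 15 symbols of DDFDDFFDDFDDFFF one by one yields DDF DDF F DDF DDF F F DDF DDF F DDF DDF F F F; concatenated:

DDFDDFFDDFDDFFFDDFDDFFDDFDDFFFF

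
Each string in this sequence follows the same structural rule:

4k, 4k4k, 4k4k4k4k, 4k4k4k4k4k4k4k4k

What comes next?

s(k+1) = s(k)·s(k) — each term doubles the last.
One more doubling of 4k4k4k4k4k4k4k4k gives the answer.

4k4k4k4k4k4k4k4k4k4k4k4k4k4k4k4k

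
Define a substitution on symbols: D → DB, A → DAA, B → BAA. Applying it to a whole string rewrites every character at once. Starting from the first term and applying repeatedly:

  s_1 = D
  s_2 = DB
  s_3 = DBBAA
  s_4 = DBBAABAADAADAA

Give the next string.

φ(DBBAABAADAADAA) expands symbol-by-symbol to DB BAA BAA DAA DAA BAA DAA DAA DB DAA DAA DB DAA DAA; joining the 14 pieces gives the next term.

DBBAABAADAADAABAADAADAADBDAADAADBDAADAA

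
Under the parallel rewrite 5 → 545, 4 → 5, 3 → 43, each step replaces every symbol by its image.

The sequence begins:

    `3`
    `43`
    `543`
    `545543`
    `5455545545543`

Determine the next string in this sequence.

545554554554555455455545545543

Replace each of the 13 characters of 5455545545543 in place — 545 5 545 545 545 5 545 545 5 545 545 5 43 — and concatenate.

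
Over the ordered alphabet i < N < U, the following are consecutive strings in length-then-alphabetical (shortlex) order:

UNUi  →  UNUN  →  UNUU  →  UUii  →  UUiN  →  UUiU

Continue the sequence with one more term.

UUNi

The successor of UUiU increments the rightmost position that isn't already U and resets every position after it to i.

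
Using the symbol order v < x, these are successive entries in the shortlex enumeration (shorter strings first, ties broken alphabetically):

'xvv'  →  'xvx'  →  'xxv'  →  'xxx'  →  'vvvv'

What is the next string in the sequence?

vvvx

Find the rightmost character of vvvv below x, bump it to the next letter, and reset everything to its right to v.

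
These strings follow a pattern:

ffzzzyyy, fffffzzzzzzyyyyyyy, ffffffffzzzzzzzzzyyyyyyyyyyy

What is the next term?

The n-th term is 3n-1 f's then 3n z's then 4n-1 y's (n = 1, 2, …).
For the next term, n = 4, so the run lengths are 11, 12, 15.

fffffffffffzzzzzzzzzzzzyyyyyyyyyyyyyyy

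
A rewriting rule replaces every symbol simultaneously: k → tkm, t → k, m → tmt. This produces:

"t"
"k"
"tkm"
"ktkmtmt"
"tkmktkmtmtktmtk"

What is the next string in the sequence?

ktkmtmttkmktkmtmtktmtktkmktmtktkm

Applying the rule to each of the 15 symbols of tkmktkmtmtktmtk gives the pieces k tkm tmt tkm k tkm tmt k tmt k tkm k tmt k tkm, which concatenate to the answer.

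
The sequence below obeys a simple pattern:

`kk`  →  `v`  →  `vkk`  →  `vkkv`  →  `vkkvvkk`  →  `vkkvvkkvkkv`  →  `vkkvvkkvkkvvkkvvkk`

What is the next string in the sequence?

From term 3 onward, concatenate the last term with the second-to-last: v·kk = vkk, vkk·v = vkkv, …
Continuing: vkkvvkkvkkvvkkvvkk · vkkvvkkvkkv gives term 8.

vkkvvkkvkkvvkkvvkkvkkvvkkvkkv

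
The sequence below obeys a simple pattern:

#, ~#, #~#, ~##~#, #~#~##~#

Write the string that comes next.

~##~##~#~##~#

This is a Fibonacci-style word recurrence s(k) = s(k−2)·s(k−1): e.g. #·~# = #~#.
The next term joins ~##~# and #~#~##~#.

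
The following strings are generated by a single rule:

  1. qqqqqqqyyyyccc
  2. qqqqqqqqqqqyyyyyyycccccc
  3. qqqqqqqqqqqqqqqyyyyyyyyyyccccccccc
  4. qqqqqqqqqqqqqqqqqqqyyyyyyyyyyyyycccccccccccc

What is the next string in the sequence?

Term n consists of 4n+3 q's, followed by 3n+1 y's, followed by 3n c's (n = 1, 2, …).
At n = 5 the blocks have lengths 23, 16, 15.

qqqqqqqqqqqqqqqqqqqqqqqyyyyyyyyyyyyyyyyccccccccccccccc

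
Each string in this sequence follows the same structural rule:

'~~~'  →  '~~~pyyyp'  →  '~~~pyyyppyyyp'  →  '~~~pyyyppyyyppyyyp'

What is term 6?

~~~pyyyppyyyppyyyppyyyppyyyp

Each term is the previous one with pyyyp appended.
From ~~~pyyyppyyyppyyyp, 2 further steps: ~~~pyyyppyyyppyyyp → ~~~pyyyppyyyppyyyppyyyp → (answer).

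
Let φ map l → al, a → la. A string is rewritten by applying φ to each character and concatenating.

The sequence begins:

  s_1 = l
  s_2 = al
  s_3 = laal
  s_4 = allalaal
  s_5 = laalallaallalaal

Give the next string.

Applying the rule to each of the 16 symbols of laalallaallalaal gives the pieces al la la al la al al la la al al la al la la al, which concatenate to the answer.

allalaallaalallalaalallaallalaal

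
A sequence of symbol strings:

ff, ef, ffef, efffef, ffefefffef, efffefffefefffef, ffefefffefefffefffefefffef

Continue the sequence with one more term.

This is a Fibonacci-style word recurrence s(k) = s(k−2)·s(k−1): e.g. ff·ef = ffef.
The next term joins efffefffefefffef and ffefefffefefffefffefefffef.

efffefffefefffefffefefffefefffefffefefffef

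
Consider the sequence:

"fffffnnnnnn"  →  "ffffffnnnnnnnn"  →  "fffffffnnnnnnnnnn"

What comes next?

The n-th term is n+2 f's then 2n n's, where the shown terms are n = 3, 4, 5.
At n = 6 the blocks have lengths 8, 12.

ffffffffnnnnnnnnnnnn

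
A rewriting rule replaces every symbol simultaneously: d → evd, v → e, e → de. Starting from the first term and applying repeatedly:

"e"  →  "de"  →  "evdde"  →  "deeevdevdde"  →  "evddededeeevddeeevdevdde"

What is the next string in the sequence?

φ(evddededeeevddeeevdevdde) expands symbol-by-symbol to de e evd evd de evd de evd de de de e evd evd de de de e evd de e evd evd de; joining the 24 pieces gives the next term.

deeevdevddeevddeevddededeeevdevddededeeevddeeevdevdde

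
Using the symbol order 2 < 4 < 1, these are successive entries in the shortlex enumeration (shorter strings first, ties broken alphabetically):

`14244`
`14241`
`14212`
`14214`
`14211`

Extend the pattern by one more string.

Find the rightmost character of 14211 below 1, bump it to the next letter, and reset everything to its right to 2.

14422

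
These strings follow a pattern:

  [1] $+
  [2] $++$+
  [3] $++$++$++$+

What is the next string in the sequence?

Each string is two copies of the previous one joined by '+'.
One more doubling of $++$++$++$+ gives the answer.

$++$++$++$++$++$++$++$+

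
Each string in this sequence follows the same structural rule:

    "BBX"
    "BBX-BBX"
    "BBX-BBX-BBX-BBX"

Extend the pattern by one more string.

s(k+1) = s(k)·-·s(k) — each term doubles the last with '-' between the halves.
One more doubling of BBX-BBX-BBX-BBX gives the answer.

BBX-BBX-BBX-BBX-BBX-BBX-BBX-BBX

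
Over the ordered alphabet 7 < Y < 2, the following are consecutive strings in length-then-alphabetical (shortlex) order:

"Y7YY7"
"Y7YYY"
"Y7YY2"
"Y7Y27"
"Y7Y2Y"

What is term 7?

Stepping forward 2 times from Y7Y2Y: Y7Y2Y → Y7Y22, then the target.

Y7277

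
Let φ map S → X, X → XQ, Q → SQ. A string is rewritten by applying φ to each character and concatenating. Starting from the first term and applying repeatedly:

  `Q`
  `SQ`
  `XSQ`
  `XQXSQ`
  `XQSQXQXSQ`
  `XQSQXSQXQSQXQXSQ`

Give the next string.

Applying the rule to each of the 16 symbols of XQSQXSQXQSQXQXSQ gives the pieces XQ SQ X SQ XQ X SQ XQ SQ X SQ XQ SQ XQ X SQ, which concatenate to the answer.

XQSQXSQXQXSQXQSQXSQXQSQXQXSQ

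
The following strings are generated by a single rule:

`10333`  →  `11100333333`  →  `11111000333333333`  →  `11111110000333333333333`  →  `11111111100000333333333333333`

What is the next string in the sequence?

11111111111000000333333333333333333

Term n consists of 2n-1 1's, followed by n 0's, followed by 3n 3's (n = 1, 2, …).
At n = 6 the blocks have lengths 11, 6, 18.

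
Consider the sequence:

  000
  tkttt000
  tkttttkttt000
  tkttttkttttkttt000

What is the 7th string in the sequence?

tkttttkttttkttttkttttkttttkttt000

Each term is the previous one with tkttt prepended.
From tkttttkttttkttt000, 3 further steps: tkttttkttttkttt000 → tkttttkttttkttttkttt000 → tkttttkttttkttttkttttkttt000 → (answer).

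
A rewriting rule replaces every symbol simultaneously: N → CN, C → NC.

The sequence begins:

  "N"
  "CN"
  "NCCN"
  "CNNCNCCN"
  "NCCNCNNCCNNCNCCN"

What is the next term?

φ(NCCNCNNCCNNCNCCN) expands symbol-by-symbol to CN NC NC CN NC CN CN NC NC CN CN NC CN NC NC CN; joining the 16 pieces gives the next term.

CNNCNCCNNCCNCNNCNCCNCNNCCNNCNCCN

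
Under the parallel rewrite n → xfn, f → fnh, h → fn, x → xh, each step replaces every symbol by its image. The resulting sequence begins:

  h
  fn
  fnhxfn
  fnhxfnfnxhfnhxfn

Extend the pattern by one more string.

Rewriting the 16 symbols of fnhxfnfnxhfnhxfn one by one yields fnh xfn fn xh fnh xfn fnh xfn xh fn fnh xfn fn xh fnh xfn; concatenated:

fnhxfnfnxhfnhxfnfnhxfnxhfnfnhxfnfnxhfnhxfn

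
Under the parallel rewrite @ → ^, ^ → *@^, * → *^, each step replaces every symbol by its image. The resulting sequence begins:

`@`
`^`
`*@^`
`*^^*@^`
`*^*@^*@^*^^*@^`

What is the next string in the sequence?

Rewriting the 14 symbols of *^*@^*@^*^^*@^ one by one yields *^ *@^ *^ ^ *@^ *^ ^ *@^ *^ *@^ *@^ *^ ^ *@^; concatenated:

*^*@^*^^*@^*^^*@^*^*@^*@^*^^*@^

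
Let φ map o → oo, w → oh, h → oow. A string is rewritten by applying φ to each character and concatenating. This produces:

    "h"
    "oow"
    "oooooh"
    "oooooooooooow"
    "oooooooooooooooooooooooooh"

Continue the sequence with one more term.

oooooooooooooooooooooooooooooooooooooooooooooooooooow

φ(oooooooooooooooooooooooooh) expands symbol-by-symbol to oo oo oo oo oo oo oo oo oo oo oo oo oo oo oo oo oo oo oo oo oo oo oo oo oo oow; joining the 26 pieces gives the next term.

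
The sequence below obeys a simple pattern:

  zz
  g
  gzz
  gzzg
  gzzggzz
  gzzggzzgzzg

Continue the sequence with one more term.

Each term (from the third on) is the previous term followed by the one before it: term 3 = g·zz = gzz.
The next term joins gzzggzzgzzg and gzzggzz.

gzzggzzgzzggzzggzz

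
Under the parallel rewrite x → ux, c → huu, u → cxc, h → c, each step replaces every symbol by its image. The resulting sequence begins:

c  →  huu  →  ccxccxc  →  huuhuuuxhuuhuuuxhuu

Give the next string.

Rewriting the 19 symbols of huuhuuuxhuuhuuuxhuu one by one yields c cxc cxc c cxc cxc cxc ux c cxc cxc c cxc cxc cxc ux c cxc cxc; concatenated:

ccxccxcccxccxccxcuxccxccxcccxccxccxcuxccxccxc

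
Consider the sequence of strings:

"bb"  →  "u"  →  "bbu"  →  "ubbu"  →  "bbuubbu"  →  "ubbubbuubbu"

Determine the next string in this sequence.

From term 3 onward, concatenate the second-to-last term with the last: bb·u = bbu, u·bbu = ubbu, …
So term 7 is bbuubbu·ubbubbuubbu.

bbuubbuubbubbuubbu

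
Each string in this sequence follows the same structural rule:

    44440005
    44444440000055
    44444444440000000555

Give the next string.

Each string has the form 4^{3n+1} 0^{2n+1} 5^{n} (n = 1, 2, …).
At n = 4 the blocks have lengths 13, 9, 4.

44444444444440000000005555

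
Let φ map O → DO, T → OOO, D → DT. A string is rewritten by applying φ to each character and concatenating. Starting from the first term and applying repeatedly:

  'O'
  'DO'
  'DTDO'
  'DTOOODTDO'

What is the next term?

DTOOODODODODTOOODTDO

Apply φ to DTOOODTDO symbol by symbol: D→DT, T→OOO, O→DO, O→DO, O→DO, D→DT, T→OOO, D→DT, O→DO; joined: DT OOO DO DO DO DT OOO DT DO.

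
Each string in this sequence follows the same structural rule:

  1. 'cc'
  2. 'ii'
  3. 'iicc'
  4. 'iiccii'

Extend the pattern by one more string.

This is a Fibonacci-style word recurrence s(k) = s(k−1)·s(k−2): e.g. ii·cc = iicc.
The next term joins iiccii and iicc.

iicciiiicc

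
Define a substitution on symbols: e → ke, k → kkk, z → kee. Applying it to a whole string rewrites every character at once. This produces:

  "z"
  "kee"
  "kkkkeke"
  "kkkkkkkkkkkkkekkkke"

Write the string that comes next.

kkkkkkkkkkkkkkkkkkkkkkkkkkkkkkkkkkkkkkkkekkkkkkkkkkkkke

Replace each of the 19 characters of kkkkkkkkkkkkkekkkke in place — kkk kkk kkk kkk kkk kkk kkk kkk kkk kkk kkk kkk kkk ke kkk kkk kkk kkk ke — and concatenate.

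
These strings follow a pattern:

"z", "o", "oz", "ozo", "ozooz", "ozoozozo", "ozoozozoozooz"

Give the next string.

Each term (from the third on) is the previous term followed by the one before it: term 3 = o·z = oz.
The next term joins ozoozozoozooz and ozoozozo.

ozoozozoozoozozoozozo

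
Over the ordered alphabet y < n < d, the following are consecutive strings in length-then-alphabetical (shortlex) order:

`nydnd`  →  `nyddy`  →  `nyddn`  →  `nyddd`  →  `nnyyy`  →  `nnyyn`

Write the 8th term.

nnyny

Continuing the enumeration 2 steps past nnyyn: nnyyn → nnyyd → (answer).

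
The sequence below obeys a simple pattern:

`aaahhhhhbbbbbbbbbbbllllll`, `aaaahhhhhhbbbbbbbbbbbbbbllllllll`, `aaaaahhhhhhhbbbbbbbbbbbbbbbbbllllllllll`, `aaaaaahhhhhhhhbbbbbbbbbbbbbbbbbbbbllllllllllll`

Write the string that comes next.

aaaaaaahhhhhhhhhbbbbbbbbbbbbbbbbbbbbbbbllllllllllllll

Reading off run lengths: a runs 3, 4, 5, 6; h runs 5, 6, 7, 8; b runs 11, 14, 17, 20; l runs 6, 8, 10, 12 — each is linear in n, where the shown terms are n = 3, 4, 5, 6.
At n = 7 the blocks have lengths 7, 9, 23, 14.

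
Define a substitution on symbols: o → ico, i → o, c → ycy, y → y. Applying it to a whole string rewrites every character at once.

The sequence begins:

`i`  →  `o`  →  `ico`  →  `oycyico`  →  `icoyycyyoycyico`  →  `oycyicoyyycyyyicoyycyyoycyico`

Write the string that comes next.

φ(oycyicoyyycyyyicoyycyyoycyico) expands symbol-by-symbol to ico y ycy y o ycy ico y y y ycy y y y o ycy ico y y ycy y y ico y ycy y o ycy ico; joining the 29 pieces gives the next term.

icoyycyyoycyicoyyyycyyyyoycyicoyyycyyyicoyycyyoycyico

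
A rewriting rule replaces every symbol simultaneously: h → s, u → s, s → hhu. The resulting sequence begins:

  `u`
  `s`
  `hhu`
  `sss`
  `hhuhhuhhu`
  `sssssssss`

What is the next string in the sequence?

hhuhhuhhuhhuhhuhhuhhuhhuhhu

Rewriting each symbol of sssssssss: s→hhu, s→hhu, s→hhu, s→hhu, s→hhu, s→hhu, s→hhu, s→hhu, s→hhu, which concatenates to hhu hhu hhu hhu hhu hhu hhu hhu hhu.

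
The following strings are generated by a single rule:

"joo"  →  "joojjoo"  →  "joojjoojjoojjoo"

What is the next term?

Each string is two copies of the previous one joined by 'j'.
One more doubling of joojjoojjoojjoo gives the answer.

joojjoojjoojjoojjoojjoojjoojjoo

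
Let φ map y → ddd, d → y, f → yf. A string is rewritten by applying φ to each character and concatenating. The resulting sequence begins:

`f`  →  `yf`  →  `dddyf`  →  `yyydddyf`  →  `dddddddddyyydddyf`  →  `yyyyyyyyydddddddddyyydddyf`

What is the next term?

Rewriting the 26 symbols of yyyyyyyyydddddddddyyydddyf one by one yields ddd ddd ddd ddd ddd ddd ddd ddd ddd y y y y y y y y y ddd ddd ddd y y y ddd yf; concatenated:

dddddddddddddddddddddddddddyyyyyyyyydddddddddyyydddyf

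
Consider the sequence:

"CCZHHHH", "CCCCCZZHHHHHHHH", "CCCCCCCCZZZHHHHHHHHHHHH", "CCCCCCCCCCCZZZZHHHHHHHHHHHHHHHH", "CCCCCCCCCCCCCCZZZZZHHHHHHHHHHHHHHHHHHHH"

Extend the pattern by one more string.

CCCCCCCCCCCCCCCCCZZZZZZHHHHHHHHHHHHHHHHHHHHHHHH

The n-th term is 3n-1 C's then n Z's then 4n H's (n = 1, 2, …).
For the next term, n = 6, so the run lengths are 17, 6, 24.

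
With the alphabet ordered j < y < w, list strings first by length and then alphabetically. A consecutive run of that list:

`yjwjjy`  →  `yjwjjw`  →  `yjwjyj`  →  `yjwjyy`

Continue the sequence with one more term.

yjwjyw

The successor of yjwjyy increments the rightmost position that isn't already w and resets every position after it to j.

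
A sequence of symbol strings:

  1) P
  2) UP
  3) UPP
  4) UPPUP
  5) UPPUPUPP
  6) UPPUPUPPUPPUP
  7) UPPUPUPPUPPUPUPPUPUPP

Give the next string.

UPPUPUPPUPPUPUPPUPUPPUPPUPUPPUPPUP

Each term (from the third on) is the previous term followed by the one before it: term 3 = UP·P = UPP.
The next term joins UPPUPUPPUPPUPUPPUPUPP and UPPUPUPPUPPUP.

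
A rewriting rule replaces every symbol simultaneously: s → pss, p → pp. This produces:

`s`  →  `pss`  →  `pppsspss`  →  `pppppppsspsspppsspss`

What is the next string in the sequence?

pppppppppppppppsspsspppsspsspppppppsspsspppsspss

Replace each of the 20 characters of pppppppsspsspppsspss in place — pp pp pp pp pp pp pp pss pss pp pss pss pp pp pp pss pss pp pss pss — and concatenate.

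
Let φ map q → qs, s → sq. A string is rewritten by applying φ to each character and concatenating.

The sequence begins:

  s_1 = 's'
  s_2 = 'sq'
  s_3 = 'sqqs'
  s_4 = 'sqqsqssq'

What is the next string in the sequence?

Apply φ to sqqsqssq symbol by symbol: s→sq, q→qs, q→qs, s→sq, q→qs, s→sq, s→sq, q→qs; joined: sq qs qs sq qs sq sq qs.

sqqsqssqqssqsqqs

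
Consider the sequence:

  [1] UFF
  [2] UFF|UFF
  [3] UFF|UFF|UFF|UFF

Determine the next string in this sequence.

s(k+1) = s(k)·|·s(k) — each term doubles the last with '|' between the halves.
One more doubling of UFF|UFF|UFF|UFF gives the answer.

UFF|UFF|UFF|UFF|UFF|UFF|UFF|UFF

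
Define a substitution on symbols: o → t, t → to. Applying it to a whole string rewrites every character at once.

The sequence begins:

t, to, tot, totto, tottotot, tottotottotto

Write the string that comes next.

Applying the rule to each of the 13 symbols of tottotottotto gives the pieces to t to to t to t to to t to to t, which concatenate to the answer.

tottotottottotottotot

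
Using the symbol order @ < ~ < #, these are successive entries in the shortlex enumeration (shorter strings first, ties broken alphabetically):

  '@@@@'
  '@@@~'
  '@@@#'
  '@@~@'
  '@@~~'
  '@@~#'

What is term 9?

@@##

Continuing the enumeration 3 steps past @@~#: @@~# → @@#@ → @@#~ → (answer).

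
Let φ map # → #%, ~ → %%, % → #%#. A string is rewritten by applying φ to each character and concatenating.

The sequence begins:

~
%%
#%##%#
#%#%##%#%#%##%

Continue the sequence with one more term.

Rewriting the 14 symbols of #%#%##%#%#%##% one by one yields #% #%# #% #%# #% #% #%# #% #%# #% #%# #% #% #%#; concatenated:

#%#%##%#%##%#%#%##%#%##%#%##%#%#%#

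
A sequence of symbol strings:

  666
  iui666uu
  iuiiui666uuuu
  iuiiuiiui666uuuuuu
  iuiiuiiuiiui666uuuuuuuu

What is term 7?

iuiiuiiuiiuiiuiiui666uuuuuuuuuuuu

Every step adds iui to the front and uu to the end of the previous string.
From iuiiuiiuiiui666uuuuuuuu, 2 further steps: iuiiuiiuiiui666uuuuuuuu → iuiiuiiuiiuiiui666uuuuuuuuuu → (answer).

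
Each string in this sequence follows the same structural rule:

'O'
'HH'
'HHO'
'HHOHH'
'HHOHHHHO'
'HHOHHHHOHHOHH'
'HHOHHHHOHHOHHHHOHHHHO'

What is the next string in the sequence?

HHOHHHHOHHOHHHHOHHHHOHHOHHHHOHHOHH

Each term (from the third on) is the previous term followed by the one before it: term 3 = HH·O = HHO.
So term 8 is HHOHHHHOHHOHHHHOHHHHO·HHOHHHHOHHOHH.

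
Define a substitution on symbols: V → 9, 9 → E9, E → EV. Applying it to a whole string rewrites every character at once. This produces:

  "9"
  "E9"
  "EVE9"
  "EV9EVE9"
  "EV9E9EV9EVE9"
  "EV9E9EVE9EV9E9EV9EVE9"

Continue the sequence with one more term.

Applying the rule to each of the 21 symbols of EV9E9EVE9EV9E9EV9EVE9 gives the pieces EV 9 E9 EV E9 EV 9 EV E9 EV 9 E9 EV E9 EV 9 E9 EV 9 EV E9, which concatenate to the answer.

EV9E9EVE9EV9EVE9EV9E9EVE9EV9E9EV9EVE9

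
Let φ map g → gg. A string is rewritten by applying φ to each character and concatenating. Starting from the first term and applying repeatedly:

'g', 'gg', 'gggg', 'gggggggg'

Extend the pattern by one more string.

Rewriting each symbol of gggggggg: g→gg, g→gg, g→gg, g→gg, g→gg, g→gg, g→gg, g→gg, which concatenates to gg gg gg gg gg gg gg gg.

gggggggggggggggg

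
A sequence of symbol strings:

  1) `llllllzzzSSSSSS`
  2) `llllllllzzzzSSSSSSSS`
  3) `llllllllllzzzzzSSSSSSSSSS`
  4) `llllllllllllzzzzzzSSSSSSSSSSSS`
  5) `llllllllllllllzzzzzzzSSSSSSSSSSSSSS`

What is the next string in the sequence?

llllllllllllllllzzzzzzzzSSSSSSSSSSSSSSSS

Each string has the form l^{2n} z^{n} S^{2n}, where the shown terms are n = 3, 4, 5, 6, 7.
At n = 8 the blocks have lengths 16, 8, 16.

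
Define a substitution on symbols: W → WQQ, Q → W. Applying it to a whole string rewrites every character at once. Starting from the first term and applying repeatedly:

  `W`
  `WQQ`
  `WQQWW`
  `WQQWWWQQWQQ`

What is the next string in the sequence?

Rewriting each symbol of WQQWWWQQWQQ: W→WQQ, Q→W, Q→W, W→WQQ, W→WQQ, W→WQQ, Q→W, Q→W, W→WQQ, Q→W, Q→W, which concatenates to WQQ W W WQQ WQQ WQQ W W WQQ W W.

WQQWWWQQWQQWQQWWWQQWW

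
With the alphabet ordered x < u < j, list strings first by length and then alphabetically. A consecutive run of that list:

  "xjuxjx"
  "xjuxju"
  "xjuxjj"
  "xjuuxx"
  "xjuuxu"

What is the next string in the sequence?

xjuuxj

The successor of xjuuxu increments the rightmost position that isn't already j and resets every position after it to x.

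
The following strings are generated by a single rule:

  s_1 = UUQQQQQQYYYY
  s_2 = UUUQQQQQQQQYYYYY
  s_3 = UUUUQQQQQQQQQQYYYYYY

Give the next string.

UUUUUQQQQQQQQQQQQYYYYYYY

Reading off run lengths: U runs 2, 3, 4; Q runs 6, 8, 10; Y runs 4, 5, 6 — each is linear in n, where the shown terms are n = 3, 4, 5.
At n = 6 the blocks have lengths 5, 12, 7.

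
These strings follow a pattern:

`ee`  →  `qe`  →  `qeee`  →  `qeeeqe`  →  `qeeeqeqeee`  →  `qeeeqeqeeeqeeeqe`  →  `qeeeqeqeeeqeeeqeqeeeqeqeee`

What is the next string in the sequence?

Each term (from the third on) is the previous term followed by the one before it: term 3 = qe·ee = qeee.
So term 8 is qeeeqeqeeeqeeeqeqeeeqeqeee·qeeeqeqeeeqeeeqe.

qeeeqeqeeeqeeeqeqeeeqeqeeeqeeeqeqeeeqeeeqe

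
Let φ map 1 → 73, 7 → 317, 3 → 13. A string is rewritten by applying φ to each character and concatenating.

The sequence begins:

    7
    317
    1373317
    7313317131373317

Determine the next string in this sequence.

φ(7313317131373317) expands symbol-by-symbol to 317 13 73 13 13 73 317 73 13 73 13 317 13 13 73 317; joining the 16 pieces gives the next term.

317137313137331773137313317131373317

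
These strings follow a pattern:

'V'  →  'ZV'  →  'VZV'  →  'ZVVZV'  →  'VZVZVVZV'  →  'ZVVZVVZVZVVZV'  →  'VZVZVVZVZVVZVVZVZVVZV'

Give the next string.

ZVVZVVZVZVVZVVZVZVVZVZVVZVVZVZVVZV

From term 3 onward, concatenate the second-to-last term with the last: V·ZV = VZV, ZV·VZV = ZVVZV, …
Continuing: ZVVZVVZVZVVZV · VZVZVVZVZVVZVVZVZVVZV gives term 8.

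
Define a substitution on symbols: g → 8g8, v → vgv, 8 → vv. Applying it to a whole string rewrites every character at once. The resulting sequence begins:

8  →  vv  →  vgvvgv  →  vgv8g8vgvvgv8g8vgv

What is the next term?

vgv8g8vgvvv8g8vvvgv8g8vgvvgv8g8vgvvv8g8vvvgv8g8vgv

φ(vgv8g8vgvvgv8g8vgv) expands symbol-by-symbol to vgv 8g8 vgv vv 8g8 vv vgv 8g8 vgv vgv 8g8 vgv vv 8g8 vv vgv 8g8 vgv; joining the 18 pieces gives the next term.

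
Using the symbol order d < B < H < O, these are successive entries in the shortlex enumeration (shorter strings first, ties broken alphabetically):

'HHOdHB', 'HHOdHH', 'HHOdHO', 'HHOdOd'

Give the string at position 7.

HHOdOO

Stepping forward 3 times from HHOdOd: HHOdOd → HHOdOB → HHOdOH, then the target.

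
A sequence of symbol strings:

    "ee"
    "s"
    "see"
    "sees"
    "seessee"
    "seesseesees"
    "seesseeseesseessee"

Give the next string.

From term 3 onward, concatenate the last term with the second-to-last: s·ee = see, see·s = sees, …
So term 8 is seesseeseesseessee·seesseesees.

seesseeseesseesseeseesseesees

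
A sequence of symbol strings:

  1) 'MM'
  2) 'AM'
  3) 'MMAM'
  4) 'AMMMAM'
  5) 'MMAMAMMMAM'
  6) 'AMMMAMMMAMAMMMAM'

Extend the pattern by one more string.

MMAMAMMMAMAMMMAMMMAMAMMMAM

From term 3 onward, concatenate the second-to-last term with the last: MM·AM = MMAM, AM·MMAM = AMMMAM, …
The next term joins MMAMAMMMAM and AMMMAMMMAMAMMMAM.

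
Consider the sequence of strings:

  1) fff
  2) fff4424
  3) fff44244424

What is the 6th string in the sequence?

Every step adds 4424 to the end: s(k+1) = s(k)·4424.
From fff44244424, 3 further steps: fff44244424 → fff442444244424 → fff4424442444244424 → (answer).

fff44244424442444244424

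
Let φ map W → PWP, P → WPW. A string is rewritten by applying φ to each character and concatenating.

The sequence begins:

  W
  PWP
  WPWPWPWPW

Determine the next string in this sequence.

Apply φ to WPWPWPWPW symbol by symbol: W→PWP, P→WPW, W→PWP, P→WPW, W→PWP, P→WPW, W→PWP, P→WPW, W→PWP; joined: PWP WPW PWP WPW PWP WPW PWP WPW PWP.

PWPWPWPWPWPWPWPWPWPWPWPWPWP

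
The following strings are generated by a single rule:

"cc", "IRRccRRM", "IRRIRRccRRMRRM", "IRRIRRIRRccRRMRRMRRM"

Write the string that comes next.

Every step adds IRR to the front and RRM to the end of the previous string.
So the next term is IRR·IRRIRRIRRccRRMRRMRRM·RRM.

IRRIRRIRRIRRccRRMRRMRRMRRM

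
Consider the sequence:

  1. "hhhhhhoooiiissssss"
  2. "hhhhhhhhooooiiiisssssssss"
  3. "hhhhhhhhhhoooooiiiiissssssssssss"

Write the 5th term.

The n-th term is 2n+2 h's then n+1 o's then n+1 i's then 3n s's, where the shown terms are n = 2, 3, 4.
For term 5, n = 6, so the run lengths are 14, 7, 7, 18.

hhhhhhhhhhhhhhoooooooiiiiiiissssssssssssssssss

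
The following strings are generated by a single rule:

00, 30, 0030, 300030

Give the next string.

0030300030

From term 3 onward, concatenate the second-to-last term with the last: 00·30 = 0030, 30·0030 = 300030, …
The next term joins 0030 and 300030.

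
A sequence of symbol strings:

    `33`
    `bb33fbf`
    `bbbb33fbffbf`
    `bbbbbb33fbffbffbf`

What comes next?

Every step adds bb to the front and fbf to the end of the previous string.
Applying this once more to bbbbbb33fbffbffbf:

bbbbbbbb33fbffbffbffbf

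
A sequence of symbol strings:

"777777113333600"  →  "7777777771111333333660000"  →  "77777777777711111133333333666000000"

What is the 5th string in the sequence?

Reading off run lengths: 7 runs 6, 9, 12; 1 runs 2, 4, 6; 3 runs 4, 6, 8; 6 runs 1, 2, 3; 0 runs 2, 4, 6 — each is linear in n (n = 1, 2, …).
At n = 5 the blocks have lengths 18, 10, 12, 5, 10.

7777777777777777771111111111333333333333666660000000000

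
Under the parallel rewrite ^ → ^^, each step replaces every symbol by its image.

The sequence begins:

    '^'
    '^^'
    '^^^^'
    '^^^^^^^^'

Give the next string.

Expanding ^^^^^^^^: ^→^^, ^→^^, ^→^^, ^→^^, ^→^^, ^→^^, ^→^^, ^→^^. Concatenated: ^^ ^^ ^^ ^^ ^^ ^^ ^^ ^^.

^^^^^^^^^^^^^^^^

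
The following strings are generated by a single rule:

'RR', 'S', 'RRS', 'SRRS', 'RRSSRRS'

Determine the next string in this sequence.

Each term (from the third on) is the two preceding terms concatenated in order: term 3 = RR·S = RRS.
So term 6 is SRRS·RRSSRRS.

SRRSRRSSRRS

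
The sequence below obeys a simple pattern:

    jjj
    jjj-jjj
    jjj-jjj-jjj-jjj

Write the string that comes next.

jjj-jjj-jjj-jjj-jjj-jjj-jjj-jjj

Every step duplicates the string with '-' between the halves.
One more doubling of jjj-jjj-jjj-jjj gives the answer.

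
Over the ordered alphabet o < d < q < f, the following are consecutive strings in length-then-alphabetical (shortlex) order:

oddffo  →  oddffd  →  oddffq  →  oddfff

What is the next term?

Treat oddfff as a base-4 numeral over the given alphabet and add one, carrying through any trailing f's.

odqooo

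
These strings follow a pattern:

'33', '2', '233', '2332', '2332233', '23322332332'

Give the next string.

233223323322332233

This is a Fibonacci-style word recurrence s(k) = s(k−1)·s(k−2): e.g. 2·33 = 233.
So term 7 is 23322332332·2332233.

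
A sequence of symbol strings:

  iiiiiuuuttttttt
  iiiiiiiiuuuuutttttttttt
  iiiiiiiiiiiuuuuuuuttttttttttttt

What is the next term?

Reading off run lengths: i runs 5, 8, 11; u runs 3, 5, 7; t runs 7, 10, 13 — each is linear in n, where the shown terms are n = 2, 3, 4.
For the next term, n = 5, so the run lengths are 14, 9, 16.

iiiiiiiiiiiiiiuuuuuuuuutttttttttttttttt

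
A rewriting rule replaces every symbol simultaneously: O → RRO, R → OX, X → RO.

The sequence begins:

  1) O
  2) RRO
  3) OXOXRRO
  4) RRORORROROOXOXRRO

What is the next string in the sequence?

Rewriting the 17 symbols of RRORORROROOXOXRRO one by one yields OX OX RRO OX RRO OX OX RRO OX RRO RRO RO RRO RO OX OX RRO; concatenated:

OXOXRROOXRROOXOXRROOXRRORRORORROROOXOXRRO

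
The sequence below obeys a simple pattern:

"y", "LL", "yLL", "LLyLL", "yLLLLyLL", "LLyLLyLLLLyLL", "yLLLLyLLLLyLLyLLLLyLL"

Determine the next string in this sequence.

This is a Fibonacci-style word recurrence s(k) = s(k−2)·s(k−1): e.g. y·LL = yLL.
Continuing: LLyLLyLLLLyLL · yLLLLyLLLLyLLyLLLLyLL gives term 8.

LLyLLyLLLLyLLyLLLLyLLLLyLLyLLLLyLL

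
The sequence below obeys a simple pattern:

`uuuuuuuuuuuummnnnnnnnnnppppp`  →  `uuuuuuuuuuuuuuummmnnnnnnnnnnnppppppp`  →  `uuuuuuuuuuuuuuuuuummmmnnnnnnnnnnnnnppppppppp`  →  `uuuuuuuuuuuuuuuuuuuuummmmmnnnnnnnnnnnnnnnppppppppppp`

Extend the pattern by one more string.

Reading off run lengths: u runs 12, 15, 18, 21; m runs 2, 3, 4, 5; n runs 9, 11, 13, 15; p runs 5, 7, 9, 11 — each is linear in n, where the shown terms are n = 3, 4, 5, 6.
Setting n = 7 gives 24, 6, 17, 13 characters in each block.

uuuuuuuuuuuuuuuuuuuuuuuummmmmmnnnnnnnnnnnnnnnnnppppppppppppp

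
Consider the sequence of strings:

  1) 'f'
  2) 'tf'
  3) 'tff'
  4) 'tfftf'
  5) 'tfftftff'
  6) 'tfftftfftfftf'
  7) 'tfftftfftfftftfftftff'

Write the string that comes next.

This is a Fibonacci-style word recurrence s(k) = s(k−1)·s(k−2): e.g. tf·f = tff.
The next term joins tfftftfftfftftfftftff and tfftftfftfftf.

tfftftfftfftftfftftfftfftftfftfftf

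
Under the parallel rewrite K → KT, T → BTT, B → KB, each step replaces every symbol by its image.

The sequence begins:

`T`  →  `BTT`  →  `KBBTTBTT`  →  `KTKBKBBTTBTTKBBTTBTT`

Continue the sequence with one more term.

Rewriting the 20 symbols of KTKBKBBTTBTTKBBTTBTT one by one yields KT BTT KT KB KT KB KB BTT BTT KB BTT BTT KT KB KB BTT BTT KB BTT BTT; concatenated:

KTBTTKTKBKTKBKBBTTBTTKBBTTBTTKTKBKBBTTBTTKBBTTBTT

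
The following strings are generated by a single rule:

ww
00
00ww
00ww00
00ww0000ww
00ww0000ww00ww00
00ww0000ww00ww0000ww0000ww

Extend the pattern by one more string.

Each term (from the third on) is the previous term followed by the one before it: term 3 = 00·ww = 00ww.
The next term joins 00ww0000ww00ww0000ww0000ww and 00ww0000ww00ww00.

00ww0000ww00ww0000ww0000ww00ww0000ww00ww00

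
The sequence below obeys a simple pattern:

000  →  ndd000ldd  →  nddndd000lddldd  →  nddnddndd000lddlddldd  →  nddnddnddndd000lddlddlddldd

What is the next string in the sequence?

nddnddnddnddndd000lddlddlddlddldd

s(k+1) = ndd·s(k)·ldd, so each term gains ndd as a prefix and ldd as a suffix.
So the next term is ndd·nddnddnddndd000lddlddlddldd·ldd.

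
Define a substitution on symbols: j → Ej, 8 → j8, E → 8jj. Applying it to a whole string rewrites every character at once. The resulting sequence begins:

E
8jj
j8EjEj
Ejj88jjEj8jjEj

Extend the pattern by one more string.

Replace each of the 14 characters of Ejj88jjEj8jjEj in place — 8jj Ej Ej j8 j8 Ej Ej 8jj Ej j8 Ej Ej 8jj Ej — and concatenate.

8jjEjEjj8j8EjEj8jjEjj8EjEj8jjEj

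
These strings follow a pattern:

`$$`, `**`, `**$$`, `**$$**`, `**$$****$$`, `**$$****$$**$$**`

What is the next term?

From term 3 onward, concatenate the last term with the second-to-last: **·$$ = **$$, **$$·** = **$$**, …
The next term joins **$$****$$**$$** and **$$****$$.

**$$****$$**$$****$$****$$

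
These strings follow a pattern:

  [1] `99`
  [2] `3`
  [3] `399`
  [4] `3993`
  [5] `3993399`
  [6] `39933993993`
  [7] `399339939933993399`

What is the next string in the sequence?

39933993993399339939933993993

From term 3 onward, concatenate the last term with the second-to-last: 3·99 = 399, 399·3 = 3993, …
So term 8 is 399339939933993399·39933993993.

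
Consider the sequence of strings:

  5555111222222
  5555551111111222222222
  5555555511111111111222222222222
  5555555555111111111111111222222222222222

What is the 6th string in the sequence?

Reading off run lengths: 5 runs 4, 6, 8, 10; 1 runs 3, 7, 11, 15; 2 runs 6, 9, 12, 15 — each is linear in n (n = 1, 2, …).
At n = 6 the blocks have lengths 14, 23, 21.

5555555555555511111111111111111111111222222222222222222222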